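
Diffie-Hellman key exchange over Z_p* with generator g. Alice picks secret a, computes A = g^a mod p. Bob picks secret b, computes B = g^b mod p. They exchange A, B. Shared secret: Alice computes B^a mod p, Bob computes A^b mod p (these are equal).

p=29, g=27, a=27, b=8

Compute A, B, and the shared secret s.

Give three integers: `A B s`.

A = 27^27 mod 29  (bits of 27 = 11011)
  bit 0 = 1: r = r^2 * 27 mod 29 = 1^2 * 27 = 1*27 = 27
  bit 1 = 1: r = r^2 * 27 mod 29 = 27^2 * 27 = 4*27 = 21
  bit 2 = 0: r = r^2 mod 29 = 21^2 = 6
  bit 3 = 1: r = r^2 * 27 mod 29 = 6^2 * 27 = 7*27 = 15
  bit 4 = 1: r = r^2 * 27 mod 29 = 15^2 * 27 = 22*27 = 14
  -> A = 14
B = 27^8 mod 29  (bits of 8 = 1000)
  bit 0 = 1: r = r^2 * 27 mod 29 = 1^2 * 27 = 1*27 = 27
  bit 1 = 0: r = r^2 mod 29 = 27^2 = 4
  bit 2 = 0: r = r^2 mod 29 = 4^2 = 16
  bit 3 = 0: r = r^2 mod 29 = 16^2 = 24
  -> B = 24
s = B^a = 24^27 mod 29  (bits of 27 = 11011)
  bit 0 = 1: r = r^2 * 24 mod 29 = 1^2 * 24 = 1*24 = 24
  bit 1 = 1: r = r^2 * 24 mod 29 = 24^2 * 24 = 25*24 = 20
  bit 2 = 0: r = r^2 mod 29 = 20^2 = 23
  bit 3 = 1: r = r^2 * 24 mod 29 = 23^2 * 24 = 7*24 = 23
  bit 4 = 1: r = r^2 * 24 mod 29 = 23^2 * 24 = 7*24 = 23
  -> s = B^a = 23

Answer: 14 24 23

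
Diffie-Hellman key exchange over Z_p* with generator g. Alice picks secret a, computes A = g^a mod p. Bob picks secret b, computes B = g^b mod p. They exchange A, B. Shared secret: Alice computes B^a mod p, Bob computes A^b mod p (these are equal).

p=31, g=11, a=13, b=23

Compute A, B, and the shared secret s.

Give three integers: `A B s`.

A = 11^13 mod 31  (bits of 13 = 1101)
  bit 0 = 1: r = r^2 * 11 mod 31 = 1^2 * 11 = 1*11 = 11
  bit 1 = 1: r = r^2 * 11 mod 31 = 11^2 * 11 = 28*11 = 29
  bit 2 = 0: r = r^2 mod 31 = 29^2 = 4
  bit 3 = 1: r = r^2 * 11 mod 31 = 4^2 * 11 = 16*11 = 21
  -> A = 21
B = 11^23 mod 31  (bits of 23 = 10111)
  bit 0 = 1: r = r^2 * 11 mod 31 = 1^2 * 11 = 1*11 = 11
  bit 1 = 0: r = r^2 mod 31 = 11^2 = 28
  bit 2 = 1: r = r^2 * 11 mod 31 = 28^2 * 11 = 9*11 = 6
  bit 3 = 1: r = r^2 * 11 mod 31 = 6^2 * 11 = 5*11 = 24
  bit 4 = 1: r = r^2 * 11 mod 31 = 24^2 * 11 = 18*11 = 12
  -> B = 12
s = B^a = 12^13 mod 31  (bits of 13 = 1101)
  bit 0 = 1: r = r^2 * 12 mod 31 = 1^2 * 12 = 1*12 = 12
  bit 1 = 1: r = r^2 * 12 mod 31 = 12^2 * 12 = 20*12 = 23
  bit 2 = 0: r = r^2 mod 31 = 23^2 = 2
  bit 3 = 1: r = r^2 * 12 mod 31 = 2^2 * 12 = 4*12 = 17
  -> s = B^a = 17

Answer: 21 12 17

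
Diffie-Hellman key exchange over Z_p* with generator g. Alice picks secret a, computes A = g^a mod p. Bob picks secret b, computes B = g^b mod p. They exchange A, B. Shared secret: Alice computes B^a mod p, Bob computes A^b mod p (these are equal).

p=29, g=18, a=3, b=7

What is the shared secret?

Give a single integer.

Answer: 12

Derivation:
A = 18^3 mod 29  (bits of 3 = 11)
  bit 0 = 1: r = r^2 * 18 mod 29 = 1^2 * 18 = 1*18 = 18
  bit 1 = 1: r = r^2 * 18 mod 29 = 18^2 * 18 = 5*18 = 3
  -> A = 3
B = 18^7 mod 29  (bits of 7 = 111)
  bit 0 = 1: r = r^2 * 18 mod 29 = 1^2 * 18 = 1*18 = 18
  bit 1 = 1: r = r^2 * 18 mod 29 = 18^2 * 18 = 5*18 = 3
  bit 2 = 1: r = r^2 * 18 mod 29 = 3^2 * 18 = 9*18 = 17
  -> B = 17
s = B^a = 17^3 mod 29  (bits of 3 = 11)
  bit 0 = 1: r = r^2 * 17 mod 29 = 1^2 * 17 = 1*17 = 17
  bit 1 = 1: r = r^2 * 17 mod 29 = 17^2 * 17 = 28*17 = 12
  -> s = B^a = 12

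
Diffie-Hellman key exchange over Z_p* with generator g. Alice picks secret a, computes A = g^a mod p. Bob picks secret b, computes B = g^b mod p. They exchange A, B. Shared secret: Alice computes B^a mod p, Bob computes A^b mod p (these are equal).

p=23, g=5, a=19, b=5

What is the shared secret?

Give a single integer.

A = 5^19 mod 23  (bits of 19 = 10011)
  bit 0 = 1: r = r^2 * 5 mod 23 = 1^2 * 5 = 1*5 = 5
  bit 1 = 0: r = r^2 mod 23 = 5^2 = 2
  bit 2 = 0: r = r^2 mod 23 = 2^2 = 4
  bit 3 = 1: r = r^2 * 5 mod 23 = 4^2 * 5 = 16*5 = 11
  bit 4 = 1: r = r^2 * 5 mod 23 = 11^2 * 5 = 6*5 = 7
  -> A = 7
B = 5^5 mod 23  (bits of 5 = 101)
  bit 0 = 1: r = r^2 * 5 mod 23 = 1^2 * 5 = 1*5 = 5
  bit 1 = 0: r = r^2 mod 23 = 5^2 = 2
  bit 2 = 1: r = r^2 * 5 mod 23 = 2^2 * 5 = 4*5 = 20
  -> B = 20
s = B^a = 20^19 mod 23  (bits of 19 = 10011)
  bit 0 = 1: r = r^2 * 20 mod 23 = 1^2 * 20 = 1*20 = 20
  bit 1 = 0: r = r^2 mod 23 = 20^2 = 9
  bit 2 = 0: r = r^2 mod 23 = 9^2 = 12
  bit 3 = 1: r = r^2 * 20 mod 23 = 12^2 * 20 = 6*20 = 5
  bit 4 = 1: r = r^2 * 20 mod 23 = 5^2 * 20 = 2*20 = 17
  -> s = B^a = 17

Answer: 17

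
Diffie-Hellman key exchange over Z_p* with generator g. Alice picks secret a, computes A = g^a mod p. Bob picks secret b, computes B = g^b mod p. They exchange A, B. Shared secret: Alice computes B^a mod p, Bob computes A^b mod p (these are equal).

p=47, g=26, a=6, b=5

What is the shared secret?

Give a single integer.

Answer: 37

Derivation:
A = 26^6 mod 47  (bits of 6 = 110)
  bit 0 = 1: r = r^2 * 26 mod 47 = 1^2 * 26 = 1*26 = 26
  bit 1 = 1: r = r^2 * 26 mod 47 = 26^2 * 26 = 18*26 = 45
  bit 2 = 0: r = r^2 mod 47 = 45^2 = 4
  -> A = 4
B = 26^5 mod 47  (bits of 5 = 101)
  bit 0 = 1: r = r^2 * 26 mod 47 = 1^2 * 26 = 1*26 = 26
  bit 1 = 0: r = r^2 mod 47 = 26^2 = 18
  bit 2 = 1: r = r^2 * 26 mod 47 = 18^2 * 26 = 42*26 = 11
  -> B = 11
s = B^a = 11^6 mod 47  (bits of 6 = 110)
  bit 0 = 1: r = r^2 * 11 mod 47 = 1^2 * 11 = 1*11 = 11
  bit 1 = 1: r = r^2 * 11 mod 47 = 11^2 * 11 = 27*11 = 15
  bit 2 = 0: r = r^2 mod 47 = 15^2 = 37
  -> s = B^a = 37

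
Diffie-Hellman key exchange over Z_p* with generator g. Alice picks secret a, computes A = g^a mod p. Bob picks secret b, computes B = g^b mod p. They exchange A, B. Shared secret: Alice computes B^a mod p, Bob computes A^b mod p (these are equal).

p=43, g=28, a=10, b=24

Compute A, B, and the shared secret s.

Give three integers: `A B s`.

A = 28^10 mod 43  (bits of 10 = 1010)
  bit 0 = 1: r = r^2 * 28 mod 43 = 1^2 * 28 = 1*28 = 28
  bit 1 = 0: r = r^2 mod 43 = 28^2 = 10
  bit 2 = 1: r = r^2 * 28 mod 43 = 10^2 * 28 = 14*28 = 5
  bit 3 = 0: r = r^2 mod 43 = 5^2 = 25
  -> A = 25
B = 28^24 mod 43  (bits of 24 = 11000)
  bit 0 = 1: r = r^2 * 28 mod 43 = 1^2 * 28 = 1*28 = 28
  bit 1 = 1: r = r^2 * 28 mod 43 = 28^2 * 28 = 10*28 = 22
  bit 2 = 0: r = r^2 mod 43 = 22^2 = 11
  bit 3 = 0: r = r^2 mod 43 = 11^2 = 35
  bit 4 = 0: r = r^2 mod 43 = 35^2 = 21
  -> B = 21
s = B^a = 21^10 mod 43  (bits of 10 = 1010)
  bit 0 = 1: r = r^2 * 21 mod 43 = 1^2 * 21 = 1*21 = 21
  bit 1 = 0: r = r^2 mod 43 = 21^2 = 11
  bit 2 = 1: r = r^2 * 21 mod 43 = 11^2 * 21 = 35*21 = 4
  bit 3 = 0: r = r^2 mod 43 = 4^2 = 16
  -> s = B^a = 16

Answer: 25 21 16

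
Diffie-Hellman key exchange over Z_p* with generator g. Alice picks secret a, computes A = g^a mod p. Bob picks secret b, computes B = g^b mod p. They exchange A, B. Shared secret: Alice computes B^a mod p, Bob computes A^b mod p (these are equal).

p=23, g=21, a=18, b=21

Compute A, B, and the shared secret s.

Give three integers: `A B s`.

A = 21^18 mod 23  (bits of 18 = 10010)
  bit 0 = 1: r = r^2 * 21 mod 23 = 1^2 * 21 = 1*21 = 21
  bit 1 = 0: r = r^2 mod 23 = 21^2 = 4
  bit 2 = 0: r = r^2 mod 23 = 4^2 = 16
  bit 3 = 1: r = r^2 * 21 mod 23 = 16^2 * 21 = 3*21 = 17
  bit 4 = 0: r = r^2 mod 23 = 17^2 = 13
  -> A = 13
B = 21^21 mod 23  (bits of 21 = 10101)
  bit 0 = 1: r = r^2 * 21 mod 23 = 1^2 * 21 = 1*21 = 21
  bit 1 = 0: r = r^2 mod 23 = 21^2 = 4
  bit 2 = 1: r = r^2 * 21 mod 23 = 4^2 * 21 = 16*21 = 14
  bit 3 = 0: r = r^2 mod 23 = 14^2 = 12
  bit 4 = 1: r = r^2 * 21 mod 23 = 12^2 * 21 = 6*21 = 11
  -> B = 11
s = B^a = 11^18 mod 23  (bits of 18 = 10010)
  bit 0 = 1: r = r^2 * 11 mod 23 = 1^2 * 11 = 1*11 = 11
  bit 1 = 0: r = r^2 mod 23 = 11^2 = 6
  bit 2 = 0: r = r^2 mod 23 = 6^2 = 13
  bit 3 = 1: r = r^2 * 11 mod 23 = 13^2 * 11 = 8*11 = 19
  bit 4 = 0: r = r^2 mod 23 = 19^2 = 16
  -> s = B^a = 16

Answer: 13 11 16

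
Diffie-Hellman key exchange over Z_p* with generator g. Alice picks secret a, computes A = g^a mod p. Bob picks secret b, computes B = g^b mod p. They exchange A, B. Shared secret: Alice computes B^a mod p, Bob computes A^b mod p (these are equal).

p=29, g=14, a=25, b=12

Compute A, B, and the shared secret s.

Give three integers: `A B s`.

Answer: 21 25 24

Derivation:
A = 14^25 mod 29  (bits of 25 = 11001)
  bit 0 = 1: r = r^2 * 14 mod 29 = 1^2 * 14 = 1*14 = 14
  bit 1 = 1: r = r^2 * 14 mod 29 = 14^2 * 14 = 22*14 = 18
  bit 2 = 0: r = r^2 mod 29 = 18^2 = 5
  bit 3 = 0: r = r^2 mod 29 = 5^2 = 25
  bit 4 = 1: r = r^2 * 14 mod 29 = 25^2 * 14 = 16*14 = 21
  -> A = 21
B = 14^12 mod 29  (bits of 12 = 1100)
  bit 0 = 1: r = r^2 * 14 mod 29 = 1^2 * 14 = 1*14 = 14
  bit 1 = 1: r = r^2 * 14 mod 29 = 14^2 * 14 = 22*14 = 18
  bit 2 = 0: r = r^2 mod 29 = 18^2 = 5
  bit 3 = 0: r = r^2 mod 29 = 5^2 = 25
  -> B = 25
s = B^a = 25^25 mod 29  (bits of 25 = 11001)
  bit 0 = 1: r = r^2 * 25 mod 29 = 1^2 * 25 = 1*25 = 25
  bit 1 = 1: r = r^2 * 25 mod 29 = 25^2 * 25 = 16*25 = 23
  bit 2 = 0: r = r^2 mod 29 = 23^2 = 7
  bit 3 = 0: r = r^2 mod 29 = 7^2 = 20
  bit 4 = 1: r = r^2 * 25 mod 29 = 20^2 * 25 = 23*25 = 24
  -> s = B^a = 24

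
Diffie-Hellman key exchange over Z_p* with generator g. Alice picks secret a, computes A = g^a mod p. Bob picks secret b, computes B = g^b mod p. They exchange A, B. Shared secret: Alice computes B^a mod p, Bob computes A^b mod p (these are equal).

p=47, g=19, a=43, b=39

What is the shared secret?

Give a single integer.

A = 19^43 mod 47  (bits of 43 = 101011)
  bit 0 = 1: r = r^2 * 19 mod 47 = 1^2 * 19 = 1*19 = 19
  bit 1 = 0: r = r^2 mod 47 = 19^2 = 32
  bit 2 = 1: r = r^2 * 19 mod 47 = 32^2 * 19 = 37*19 = 45
  bit 3 = 0: r = r^2 mod 47 = 45^2 = 4
  bit 4 = 1: r = r^2 * 19 mod 47 = 4^2 * 19 = 16*19 = 22
  bit 5 = 1: r = r^2 * 19 mod 47 = 22^2 * 19 = 14*19 = 31
  -> A = 31
B = 19^39 mod 47  (bits of 39 = 100111)
  bit 0 = 1: r = r^2 * 19 mod 47 = 1^2 * 19 = 1*19 = 19
  bit 1 = 0: r = r^2 mod 47 = 19^2 = 32
  bit 2 = 0: r = r^2 mod 47 = 32^2 = 37
  bit 3 = 1: r = r^2 * 19 mod 47 = 37^2 * 19 = 6*19 = 20
  bit 4 = 1: r = r^2 * 19 mod 47 = 20^2 * 19 = 24*19 = 33
  bit 5 = 1: r = r^2 * 19 mod 47 = 33^2 * 19 = 8*19 = 11
  -> B = 11
s = B^a = 11^43 mod 47  (bits of 43 = 101011)
  bit 0 = 1: r = r^2 * 11 mod 47 = 1^2 * 11 = 1*11 = 11
  bit 1 = 0: r = r^2 mod 47 = 11^2 = 27
  bit 2 = 1: r = r^2 * 11 mod 47 = 27^2 * 11 = 24*11 = 29
  bit 3 = 0: r = r^2 mod 47 = 29^2 = 42
  bit 4 = 1: r = r^2 * 11 mod 47 = 42^2 * 11 = 25*11 = 40
  bit 5 = 1: r = r^2 * 11 mod 47 = 40^2 * 11 = 2*11 = 22
  -> s = B^a = 22

Answer: 22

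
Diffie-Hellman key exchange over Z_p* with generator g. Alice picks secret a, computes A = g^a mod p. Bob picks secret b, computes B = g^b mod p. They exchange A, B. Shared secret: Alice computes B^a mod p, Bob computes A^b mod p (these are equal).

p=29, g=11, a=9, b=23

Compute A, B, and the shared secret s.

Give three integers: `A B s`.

A = 11^9 mod 29  (bits of 9 = 1001)
  bit 0 = 1: r = r^2 * 11 mod 29 = 1^2 * 11 = 1*11 = 11
  bit 1 = 0: r = r^2 mod 29 = 11^2 = 5
  bit 2 = 0: r = r^2 mod 29 = 5^2 = 25
  bit 3 = 1: r = r^2 * 11 mod 29 = 25^2 * 11 = 16*11 = 2
  -> A = 2
B = 11^23 mod 29  (bits of 23 = 10111)
  bit 0 = 1: r = r^2 * 11 mod 29 = 1^2 * 11 = 1*11 = 11
  bit 1 = 0: r = r^2 mod 29 = 11^2 = 5
  bit 2 = 1: r = r^2 * 11 mod 29 = 5^2 * 11 = 25*11 = 14
  bit 3 = 1: r = r^2 * 11 mod 29 = 14^2 * 11 = 22*11 = 10
  bit 4 = 1: r = r^2 * 11 mod 29 = 10^2 * 11 = 13*11 = 27
  -> B = 27
s = B^a = 27^9 mod 29  (bits of 9 = 1001)
  bit 0 = 1: r = r^2 * 27 mod 29 = 1^2 * 27 = 1*27 = 27
  bit 1 = 0: r = r^2 mod 29 = 27^2 = 4
  bit 2 = 0: r = r^2 mod 29 = 4^2 = 16
  bit 3 = 1: r = r^2 * 27 mod 29 = 16^2 * 27 = 24*27 = 10
  -> s = B^a = 10

Answer: 2 27 10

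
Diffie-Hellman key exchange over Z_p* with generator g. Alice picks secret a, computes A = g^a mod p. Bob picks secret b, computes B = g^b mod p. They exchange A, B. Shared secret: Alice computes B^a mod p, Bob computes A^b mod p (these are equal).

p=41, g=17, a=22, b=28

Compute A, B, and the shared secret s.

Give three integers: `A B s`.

Answer: 39 25 10

Derivation:
A = 17^22 mod 41  (bits of 22 = 10110)
  bit 0 = 1: r = r^2 * 17 mod 41 = 1^2 * 17 = 1*17 = 17
  bit 1 = 0: r = r^2 mod 41 = 17^2 = 2
  bit 2 = 1: r = r^2 * 17 mod 41 = 2^2 * 17 = 4*17 = 27
  bit 3 = 1: r = r^2 * 17 mod 41 = 27^2 * 17 = 32*17 = 11
  bit 4 = 0: r = r^2 mod 41 = 11^2 = 39
  -> A = 39
B = 17^28 mod 41  (bits of 28 = 11100)
  bit 0 = 1: r = r^2 * 17 mod 41 = 1^2 * 17 = 1*17 = 17
  bit 1 = 1: r = r^2 * 17 mod 41 = 17^2 * 17 = 2*17 = 34
  bit 2 = 1: r = r^2 * 17 mod 41 = 34^2 * 17 = 8*17 = 13
  bit 3 = 0: r = r^2 mod 41 = 13^2 = 5
  bit 4 = 0: r = r^2 mod 41 = 5^2 = 25
  -> B = 25
s = B^a = 25^22 mod 41  (bits of 22 = 10110)
  bit 0 = 1: r = r^2 * 25 mod 41 = 1^2 * 25 = 1*25 = 25
  bit 1 = 0: r = r^2 mod 41 = 25^2 = 10
  bit 2 = 1: r = r^2 * 25 mod 41 = 10^2 * 25 = 18*25 = 40
  bit 3 = 1: r = r^2 * 25 mod 41 = 40^2 * 25 = 1*25 = 25
  bit 4 = 0: r = r^2 mod 41 = 25^2 = 10
  -> s = B^a = 10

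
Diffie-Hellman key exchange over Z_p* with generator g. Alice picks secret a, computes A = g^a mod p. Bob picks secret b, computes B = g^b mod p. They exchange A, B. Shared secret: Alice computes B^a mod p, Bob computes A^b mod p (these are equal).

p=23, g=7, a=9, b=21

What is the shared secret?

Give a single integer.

A = 7^9 mod 23  (bits of 9 = 1001)
  bit 0 = 1: r = r^2 * 7 mod 23 = 1^2 * 7 = 1*7 = 7
  bit 1 = 0: r = r^2 mod 23 = 7^2 = 3
  bit 2 = 0: r = r^2 mod 23 = 3^2 = 9
  bit 3 = 1: r = r^2 * 7 mod 23 = 9^2 * 7 = 12*7 = 15
  -> A = 15
B = 7^21 mod 23  (bits of 21 = 10101)
  bit 0 = 1: r = r^2 * 7 mod 23 = 1^2 * 7 = 1*7 = 7
  bit 1 = 0: r = r^2 mod 23 = 7^2 = 3
  bit 2 = 1: r = r^2 * 7 mod 23 = 3^2 * 7 = 9*7 = 17
  bit 3 = 0: r = r^2 mod 23 = 17^2 = 13
  bit 4 = 1: r = r^2 * 7 mod 23 = 13^2 * 7 = 8*7 = 10
  -> B = 10
s = B^a = 10^9 mod 23  (bits of 9 = 1001)
  bit 0 = 1: r = r^2 * 10 mod 23 = 1^2 * 10 = 1*10 = 10
  bit 1 = 0: r = r^2 mod 23 = 10^2 = 8
  bit 2 = 0: r = r^2 mod 23 = 8^2 = 18
  bit 3 = 1: r = r^2 * 10 mod 23 = 18^2 * 10 = 2*10 = 20
  -> s = B^a = 20

Answer: 20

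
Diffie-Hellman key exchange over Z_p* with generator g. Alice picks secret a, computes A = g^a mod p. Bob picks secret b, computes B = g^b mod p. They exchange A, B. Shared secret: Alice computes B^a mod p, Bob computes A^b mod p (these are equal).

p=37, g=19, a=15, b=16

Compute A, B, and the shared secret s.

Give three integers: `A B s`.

A = 19^15 mod 37  (bits of 15 = 1111)
  bit 0 = 1: r = r^2 * 19 mod 37 = 1^2 * 19 = 1*19 = 19
  bit 1 = 1: r = r^2 * 19 mod 37 = 19^2 * 19 = 28*19 = 14
  bit 2 = 1: r = r^2 * 19 mod 37 = 14^2 * 19 = 11*19 = 24
  bit 3 = 1: r = r^2 * 19 mod 37 = 24^2 * 19 = 21*19 = 29
  -> A = 29
B = 19^16 mod 37  (bits of 16 = 10000)
  bit 0 = 1: r = r^2 * 19 mod 37 = 1^2 * 19 = 1*19 = 19
  bit 1 = 0: r = r^2 mod 37 = 19^2 = 28
  bit 2 = 0: r = r^2 mod 37 = 28^2 = 7
  bit 3 = 0: r = r^2 mod 37 = 7^2 = 12
  bit 4 = 0: r = r^2 mod 37 = 12^2 = 33
  -> B = 33
s = B^a = 33^15 mod 37  (bits of 15 = 1111)
  bit 0 = 1: r = r^2 * 33 mod 37 = 1^2 * 33 = 1*33 = 33
  bit 1 = 1: r = r^2 * 33 mod 37 = 33^2 * 33 = 16*33 = 10
  bit 2 = 1: r = r^2 * 33 mod 37 = 10^2 * 33 = 26*33 = 7
  bit 3 = 1: r = r^2 * 33 mod 37 = 7^2 * 33 = 12*33 = 26
  -> s = B^a = 26

Answer: 29 33 26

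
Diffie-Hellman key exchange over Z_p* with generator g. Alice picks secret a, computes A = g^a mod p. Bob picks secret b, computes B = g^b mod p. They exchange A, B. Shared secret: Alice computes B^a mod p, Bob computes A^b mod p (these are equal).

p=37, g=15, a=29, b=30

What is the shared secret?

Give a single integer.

Answer: 27

Derivation:
A = 15^29 mod 37  (bits of 29 = 11101)
  bit 0 = 1: r = r^2 * 15 mod 37 = 1^2 * 15 = 1*15 = 15
  bit 1 = 1: r = r^2 * 15 mod 37 = 15^2 * 15 = 3*15 = 8
  bit 2 = 1: r = r^2 * 15 mod 37 = 8^2 * 15 = 27*15 = 35
  bit 3 = 0: r = r^2 mod 37 = 35^2 = 4
  bit 4 = 1: r = r^2 * 15 mod 37 = 4^2 * 15 = 16*15 = 18
  -> A = 18
B = 15^30 mod 37  (bits of 30 = 11110)
  bit 0 = 1: r = r^2 * 15 mod 37 = 1^2 * 15 = 1*15 = 15
  bit 1 = 1: r = r^2 * 15 mod 37 = 15^2 * 15 = 3*15 = 8
  bit 2 = 1: r = r^2 * 15 mod 37 = 8^2 * 15 = 27*15 = 35
  bit 3 = 1: r = r^2 * 15 mod 37 = 35^2 * 15 = 4*15 = 23
  bit 4 = 0: r = r^2 mod 37 = 23^2 = 11
  -> B = 11
s = B^a = 11^29 mod 37  (bits of 29 = 11101)
  bit 0 = 1: r = r^2 * 11 mod 37 = 1^2 * 11 = 1*11 = 11
  bit 1 = 1: r = r^2 * 11 mod 37 = 11^2 * 11 = 10*11 = 36
  bit 2 = 1: r = r^2 * 11 mod 37 = 36^2 * 11 = 1*11 = 11
  bit 3 = 0: r = r^2 mod 37 = 11^2 = 10
  bit 4 = 1: r = r^2 * 11 mod 37 = 10^2 * 11 = 26*11 = 27
  -> s = B^a = 27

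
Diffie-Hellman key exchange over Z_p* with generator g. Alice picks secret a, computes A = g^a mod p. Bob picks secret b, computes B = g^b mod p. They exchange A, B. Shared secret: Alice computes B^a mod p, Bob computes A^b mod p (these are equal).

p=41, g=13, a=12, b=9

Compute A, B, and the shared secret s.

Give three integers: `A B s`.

A = 13^12 mod 41  (bits of 12 = 1100)
  bit 0 = 1: r = r^2 * 13 mod 41 = 1^2 * 13 = 1*13 = 13
  bit 1 = 1: r = r^2 * 13 mod 41 = 13^2 * 13 = 5*13 = 24
  bit 2 = 0: r = r^2 mod 41 = 24^2 = 2
  bit 3 = 0: r = r^2 mod 41 = 2^2 = 4
  -> A = 4
B = 13^9 mod 41  (bits of 9 = 1001)
  bit 0 = 1: r = r^2 * 13 mod 41 = 1^2 * 13 = 1*13 = 13
  bit 1 = 0: r = r^2 mod 41 = 13^2 = 5
  bit 2 = 0: r = r^2 mod 41 = 5^2 = 25
  bit 3 = 1: r = r^2 * 13 mod 41 = 25^2 * 13 = 10*13 = 7
  -> B = 7
s = B^a = 7^12 mod 41  (bits of 12 = 1100)
  bit 0 = 1: r = r^2 * 7 mod 41 = 1^2 * 7 = 1*7 = 7
  bit 1 = 1: r = r^2 * 7 mod 41 = 7^2 * 7 = 8*7 = 15
  bit 2 = 0: r = r^2 mod 41 = 15^2 = 20
  bit 3 = 0: r = r^2 mod 41 = 20^2 = 31
  -> s = B^a = 31

Answer: 4 7 31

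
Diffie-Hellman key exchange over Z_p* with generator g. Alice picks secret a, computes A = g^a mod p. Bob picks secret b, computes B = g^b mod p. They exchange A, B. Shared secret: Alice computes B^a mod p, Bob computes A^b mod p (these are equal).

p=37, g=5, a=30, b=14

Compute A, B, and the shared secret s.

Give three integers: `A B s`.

A = 5^30 mod 37  (bits of 30 = 11110)
  bit 0 = 1: r = r^2 * 5 mod 37 = 1^2 * 5 = 1*5 = 5
  bit 1 = 1: r = r^2 * 5 mod 37 = 5^2 * 5 = 25*5 = 14
  bit 2 = 1: r = r^2 * 5 mod 37 = 14^2 * 5 = 11*5 = 18
  bit 3 = 1: r = r^2 * 5 mod 37 = 18^2 * 5 = 28*5 = 29
  bit 4 = 0: r = r^2 mod 37 = 29^2 = 27
  -> A = 27
B = 5^14 mod 37  (bits of 14 = 1110)
  bit 0 = 1: r = r^2 * 5 mod 37 = 1^2 * 5 = 1*5 = 5
  bit 1 = 1: r = r^2 * 5 mod 37 = 5^2 * 5 = 25*5 = 14
  bit 2 = 1: r = r^2 * 5 mod 37 = 14^2 * 5 = 11*5 = 18
  bit 3 = 0: r = r^2 mod 37 = 18^2 = 28
  -> B = 28
s = B^a = 28^30 mod 37  (bits of 30 = 11110)
  bit 0 = 1: r = r^2 * 28 mod 37 = 1^2 * 28 = 1*28 = 28
  bit 1 = 1: r = r^2 * 28 mod 37 = 28^2 * 28 = 7*28 = 11
  bit 2 = 1: r = r^2 * 28 mod 37 = 11^2 * 28 = 10*28 = 21
  bit 3 = 1: r = r^2 * 28 mod 37 = 21^2 * 28 = 34*28 = 27
  bit 4 = 0: r = r^2 mod 37 = 27^2 = 26
  -> s = B^a = 26

Answer: 27 28 26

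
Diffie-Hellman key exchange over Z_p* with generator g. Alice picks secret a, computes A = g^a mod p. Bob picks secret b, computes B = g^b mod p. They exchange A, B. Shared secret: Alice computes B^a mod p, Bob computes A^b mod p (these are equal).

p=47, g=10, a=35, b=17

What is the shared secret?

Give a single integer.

Answer: 29

Derivation:
A = 10^35 mod 47  (bits of 35 = 100011)
  bit 0 = 1: r = r^2 * 10 mod 47 = 1^2 * 10 = 1*10 = 10
  bit 1 = 0: r = r^2 mod 47 = 10^2 = 6
  bit 2 = 0: r = r^2 mod 47 = 6^2 = 36
  bit 3 = 0: r = r^2 mod 47 = 36^2 = 27
  bit 4 = 1: r = r^2 * 10 mod 47 = 27^2 * 10 = 24*10 = 5
  bit 5 = 1: r = r^2 * 10 mod 47 = 5^2 * 10 = 25*10 = 15
  -> A = 15
B = 10^17 mod 47  (bits of 17 = 10001)
  bit 0 = 1: r = r^2 * 10 mod 47 = 1^2 * 10 = 1*10 = 10
  bit 1 = 0: r = r^2 mod 47 = 10^2 = 6
  bit 2 = 0: r = r^2 mod 47 = 6^2 = 36
  bit 3 = 0: r = r^2 mod 47 = 36^2 = 27
  bit 4 = 1: r = r^2 * 10 mod 47 = 27^2 * 10 = 24*10 = 5
  -> B = 5
s = B^a = 5^35 mod 47  (bits of 35 = 100011)
  bit 0 = 1: r = r^2 * 5 mod 47 = 1^2 * 5 = 1*5 = 5
  bit 1 = 0: r = r^2 mod 47 = 5^2 = 25
  bit 2 = 0: r = r^2 mod 47 = 25^2 = 14
  bit 3 = 0: r = r^2 mod 47 = 14^2 = 8
  bit 4 = 1: r = r^2 * 5 mod 47 = 8^2 * 5 = 17*5 = 38
  bit 5 = 1: r = r^2 * 5 mod 47 = 38^2 * 5 = 34*5 = 29
  -> s = B^a = 29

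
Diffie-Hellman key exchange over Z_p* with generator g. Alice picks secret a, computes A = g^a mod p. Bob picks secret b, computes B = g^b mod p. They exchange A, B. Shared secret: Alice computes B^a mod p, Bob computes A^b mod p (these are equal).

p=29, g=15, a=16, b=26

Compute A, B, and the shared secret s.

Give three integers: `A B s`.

Answer: 7 4 16

Derivation:
A = 15^16 mod 29  (bits of 16 = 10000)
  bit 0 = 1: r = r^2 * 15 mod 29 = 1^2 * 15 = 1*15 = 15
  bit 1 = 0: r = r^2 mod 29 = 15^2 = 22
  bit 2 = 0: r = r^2 mod 29 = 22^2 = 20
  bit 3 = 0: r = r^2 mod 29 = 20^2 = 23
  bit 4 = 0: r = r^2 mod 29 = 23^2 = 7
  -> A = 7
B = 15^26 mod 29  (bits of 26 = 11010)
  bit 0 = 1: r = r^2 * 15 mod 29 = 1^2 * 15 = 1*15 = 15
  bit 1 = 1: r = r^2 * 15 mod 29 = 15^2 * 15 = 22*15 = 11
  bit 2 = 0: r = r^2 mod 29 = 11^2 = 5
  bit 3 = 1: r = r^2 * 15 mod 29 = 5^2 * 15 = 25*15 = 27
  bit 4 = 0: r = r^2 mod 29 = 27^2 = 4
  -> B = 4
s = B^a = 4^16 mod 29  (bits of 16 = 10000)
  bit 0 = 1: r = r^2 * 4 mod 29 = 1^2 * 4 = 1*4 = 4
  bit 1 = 0: r = r^2 mod 29 = 4^2 = 16
  bit 2 = 0: r = r^2 mod 29 = 16^2 = 24
  bit 3 = 0: r = r^2 mod 29 = 24^2 = 25
  bit 4 = 0: r = r^2 mod 29 = 25^2 = 16
  -> s = B^a = 16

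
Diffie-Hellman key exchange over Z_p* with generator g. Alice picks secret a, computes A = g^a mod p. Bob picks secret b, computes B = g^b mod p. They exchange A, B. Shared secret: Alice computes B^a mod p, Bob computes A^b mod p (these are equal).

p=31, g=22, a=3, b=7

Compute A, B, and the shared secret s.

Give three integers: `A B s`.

Answer: 15 21 23

Derivation:
A = 22^3 mod 31  (bits of 3 = 11)
  bit 0 = 1: r = r^2 * 22 mod 31 = 1^2 * 22 = 1*22 = 22
  bit 1 = 1: r = r^2 * 22 mod 31 = 22^2 * 22 = 19*22 = 15
  -> A = 15
B = 22^7 mod 31  (bits of 7 = 111)
  bit 0 = 1: r = r^2 * 22 mod 31 = 1^2 * 22 = 1*22 = 22
  bit 1 = 1: r = r^2 * 22 mod 31 = 22^2 * 22 = 19*22 = 15
  bit 2 = 1: r = r^2 * 22 mod 31 = 15^2 * 22 = 8*22 = 21
  -> B = 21
s = B^a = 21^3 mod 31  (bits of 3 = 11)
  bit 0 = 1: r = r^2 * 21 mod 31 = 1^2 * 21 = 1*21 = 21
  bit 1 = 1: r = r^2 * 21 mod 31 = 21^2 * 21 = 7*21 = 23
  -> s = B^a = 23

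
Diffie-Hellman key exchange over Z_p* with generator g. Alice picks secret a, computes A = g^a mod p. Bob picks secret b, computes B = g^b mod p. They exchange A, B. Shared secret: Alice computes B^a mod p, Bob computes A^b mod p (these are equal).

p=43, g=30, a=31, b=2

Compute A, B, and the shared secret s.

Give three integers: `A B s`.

Answer: 28 40 10

Derivation:
A = 30^31 mod 43  (bits of 31 = 11111)
  bit 0 = 1: r = r^2 * 30 mod 43 = 1^2 * 30 = 1*30 = 30
  bit 1 = 1: r = r^2 * 30 mod 43 = 30^2 * 30 = 40*30 = 39
  bit 2 = 1: r = r^2 * 30 mod 43 = 39^2 * 30 = 16*30 = 7
  bit 3 = 1: r = r^2 * 30 mod 43 = 7^2 * 30 = 6*30 = 8
  bit 4 = 1: r = r^2 * 30 mod 43 = 8^2 * 30 = 21*30 = 28
  -> A = 28
B = 30^2 mod 43  (bits of 2 = 10)
  bit 0 = 1: r = r^2 * 30 mod 43 = 1^2 * 30 = 1*30 = 30
  bit 1 = 0: r = r^2 mod 43 = 30^2 = 40
  -> B = 40
s = B^a = 40^31 mod 43  (bits of 31 = 11111)
  bit 0 = 1: r = r^2 * 40 mod 43 = 1^2 * 40 = 1*40 = 40
  bit 1 = 1: r = r^2 * 40 mod 43 = 40^2 * 40 = 9*40 = 16
  bit 2 = 1: r = r^2 * 40 mod 43 = 16^2 * 40 = 41*40 = 6
  bit 3 = 1: r = r^2 * 40 mod 43 = 6^2 * 40 = 36*40 = 21
  bit 4 = 1: r = r^2 * 40 mod 43 = 21^2 * 40 = 11*40 = 10
  -> s = B^a = 10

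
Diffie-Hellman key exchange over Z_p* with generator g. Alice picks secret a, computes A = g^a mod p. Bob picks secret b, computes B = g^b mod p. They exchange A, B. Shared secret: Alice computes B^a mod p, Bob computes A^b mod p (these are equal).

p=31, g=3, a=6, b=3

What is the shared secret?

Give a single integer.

A = 3^6 mod 31  (bits of 6 = 110)
  bit 0 = 1: r = r^2 * 3 mod 31 = 1^2 * 3 = 1*3 = 3
  bit 1 = 1: r = r^2 * 3 mod 31 = 3^2 * 3 = 9*3 = 27
  bit 2 = 0: r = r^2 mod 31 = 27^2 = 16
  -> A = 16
B = 3^3 mod 31  (bits of 3 = 11)
  bit 0 = 1: r = r^2 * 3 mod 31 = 1^2 * 3 = 1*3 = 3
  bit 1 = 1: r = r^2 * 3 mod 31 = 3^2 * 3 = 9*3 = 27
  -> B = 27
s = B^a = 27^6 mod 31  (bits of 6 = 110)
  bit 0 = 1: r = r^2 * 27 mod 31 = 1^2 * 27 = 1*27 = 27
  bit 1 = 1: r = r^2 * 27 mod 31 = 27^2 * 27 = 16*27 = 29
  bit 2 = 0: r = r^2 mod 31 = 29^2 = 4
  -> s = B^a = 4

Answer: 4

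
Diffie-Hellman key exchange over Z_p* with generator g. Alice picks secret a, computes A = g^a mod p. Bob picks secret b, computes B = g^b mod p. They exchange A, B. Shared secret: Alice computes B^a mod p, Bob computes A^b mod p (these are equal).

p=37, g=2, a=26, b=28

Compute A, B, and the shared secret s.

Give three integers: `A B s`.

A = 2^26 mod 37  (bits of 26 = 11010)
  bit 0 = 1: r = r^2 * 2 mod 37 = 1^2 * 2 = 1*2 = 2
  bit 1 = 1: r = r^2 * 2 mod 37 = 2^2 * 2 = 4*2 = 8
  bit 2 = 0: r = r^2 mod 37 = 8^2 = 27
  bit 3 = 1: r = r^2 * 2 mod 37 = 27^2 * 2 = 26*2 = 15
  bit 4 = 0: r = r^2 mod 37 = 15^2 = 3
  -> A = 3
B = 2^28 mod 37  (bits of 28 = 11100)
  bit 0 = 1: r = r^2 * 2 mod 37 = 1^2 * 2 = 1*2 = 2
  bit 1 = 1: r = r^2 * 2 mod 37 = 2^2 * 2 = 4*2 = 8
  bit 2 = 1: r = r^2 * 2 mod 37 = 8^2 * 2 = 27*2 = 17
  bit 3 = 0: r = r^2 mod 37 = 17^2 = 30
  bit 4 = 0: r = r^2 mod 37 = 30^2 = 12
  -> B = 12
s = B^a = 12^26 mod 37  (bits of 26 = 11010)
  bit 0 = 1: r = r^2 * 12 mod 37 = 1^2 * 12 = 1*12 = 12
  bit 1 = 1: r = r^2 * 12 mod 37 = 12^2 * 12 = 33*12 = 26
  bit 2 = 0: r = r^2 mod 37 = 26^2 = 10
  bit 3 = 1: r = r^2 * 12 mod 37 = 10^2 * 12 = 26*12 = 16
  bit 4 = 0: r = r^2 mod 37 = 16^2 = 34
  -> s = B^a = 34

Answer: 3 12 34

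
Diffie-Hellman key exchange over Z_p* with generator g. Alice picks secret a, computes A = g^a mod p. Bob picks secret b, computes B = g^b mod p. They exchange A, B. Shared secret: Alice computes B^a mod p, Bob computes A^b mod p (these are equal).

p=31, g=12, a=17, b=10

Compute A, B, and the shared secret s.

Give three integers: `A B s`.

Answer: 11 25 5

Derivation:
A = 12^17 mod 31  (bits of 17 = 10001)
  bit 0 = 1: r = r^2 * 12 mod 31 = 1^2 * 12 = 1*12 = 12
  bit 1 = 0: r = r^2 mod 31 = 12^2 = 20
  bit 2 = 0: r = r^2 mod 31 = 20^2 = 28
  bit 3 = 0: r = r^2 mod 31 = 28^2 = 9
  bit 4 = 1: r = r^2 * 12 mod 31 = 9^2 * 12 = 19*12 = 11
  -> A = 11
B = 12^10 mod 31  (bits of 10 = 1010)
  bit 0 = 1: r = r^2 * 12 mod 31 = 1^2 * 12 = 1*12 = 12
  bit 1 = 0: r = r^2 mod 31 = 12^2 = 20
  bit 2 = 1: r = r^2 * 12 mod 31 = 20^2 * 12 = 28*12 = 26
  bit 3 = 0: r = r^2 mod 31 = 26^2 = 25
  -> B = 25
s = B^a = 25^17 mod 31  (bits of 17 = 10001)
  bit 0 = 1: r = r^2 * 25 mod 31 = 1^2 * 25 = 1*25 = 25
  bit 1 = 0: r = r^2 mod 31 = 25^2 = 5
  bit 2 = 0: r = r^2 mod 31 = 5^2 = 25
  bit 3 = 0: r = r^2 mod 31 = 25^2 = 5
  bit 4 = 1: r = r^2 * 25 mod 31 = 5^2 * 25 = 25*25 = 5
  -> s = B^a = 5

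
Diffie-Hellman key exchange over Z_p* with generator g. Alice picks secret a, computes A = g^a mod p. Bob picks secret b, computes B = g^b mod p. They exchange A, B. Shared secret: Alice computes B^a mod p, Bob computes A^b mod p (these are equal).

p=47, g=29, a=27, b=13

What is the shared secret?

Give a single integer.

Answer: 31

Derivation:
A = 29^27 mod 47  (bits of 27 = 11011)
  bit 0 = 1: r = r^2 * 29 mod 47 = 1^2 * 29 = 1*29 = 29
  bit 1 = 1: r = r^2 * 29 mod 47 = 29^2 * 29 = 42*29 = 43
  bit 2 = 0: r = r^2 mod 47 = 43^2 = 16
  bit 3 = 1: r = r^2 * 29 mod 47 = 16^2 * 29 = 21*29 = 45
  bit 4 = 1: r = r^2 * 29 mod 47 = 45^2 * 29 = 4*29 = 22
  -> A = 22
B = 29^13 mod 47  (bits of 13 = 1101)
  bit 0 = 1: r = r^2 * 29 mod 47 = 1^2 * 29 = 1*29 = 29
  bit 1 = 1: r = r^2 * 29 mod 47 = 29^2 * 29 = 42*29 = 43
  bit 2 = 0: r = r^2 mod 47 = 43^2 = 16
  bit 3 = 1: r = r^2 * 29 mod 47 = 16^2 * 29 = 21*29 = 45
  -> B = 45
s = B^a = 45^27 mod 47  (bits of 27 = 11011)
  bit 0 = 1: r = r^2 * 45 mod 47 = 1^2 * 45 = 1*45 = 45
  bit 1 = 1: r = r^2 * 45 mod 47 = 45^2 * 45 = 4*45 = 39
  bit 2 = 0: r = r^2 mod 47 = 39^2 = 17
  bit 3 = 1: r = r^2 * 45 mod 47 = 17^2 * 45 = 7*45 = 33
  bit 4 = 1: r = r^2 * 45 mod 47 = 33^2 * 45 = 8*45 = 31
  -> s = B^a = 31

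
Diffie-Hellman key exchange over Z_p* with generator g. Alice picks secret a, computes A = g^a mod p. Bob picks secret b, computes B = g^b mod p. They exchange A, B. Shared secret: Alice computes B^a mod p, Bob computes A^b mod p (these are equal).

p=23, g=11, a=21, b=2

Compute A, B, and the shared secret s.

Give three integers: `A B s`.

A = 11^21 mod 23  (bits of 21 = 10101)
  bit 0 = 1: r = r^2 * 11 mod 23 = 1^2 * 11 = 1*11 = 11
  bit 1 = 0: r = r^2 mod 23 = 11^2 = 6
  bit 2 = 1: r = r^2 * 11 mod 23 = 6^2 * 11 = 13*11 = 5
  bit 3 = 0: r = r^2 mod 23 = 5^2 = 2
  bit 4 = 1: r = r^2 * 11 mod 23 = 2^2 * 11 = 4*11 = 21
  -> A = 21
B = 11^2 mod 23  (bits of 2 = 10)
  bit 0 = 1: r = r^2 * 11 mod 23 = 1^2 * 11 = 1*11 = 11
  bit 1 = 0: r = r^2 mod 23 = 11^2 = 6
  -> B = 6
s = B^a = 6^21 mod 23  (bits of 21 = 10101)
  bit 0 = 1: r = r^2 * 6 mod 23 = 1^2 * 6 = 1*6 = 6
  bit 1 = 0: r = r^2 mod 23 = 6^2 = 13
  bit 2 = 1: r = r^2 * 6 mod 23 = 13^2 * 6 = 8*6 = 2
  bit 3 = 0: r = r^2 mod 23 = 2^2 = 4
  bit 4 = 1: r = r^2 * 6 mod 23 = 4^2 * 6 = 16*6 = 4
  -> s = B^a = 4

Answer: 21 6 4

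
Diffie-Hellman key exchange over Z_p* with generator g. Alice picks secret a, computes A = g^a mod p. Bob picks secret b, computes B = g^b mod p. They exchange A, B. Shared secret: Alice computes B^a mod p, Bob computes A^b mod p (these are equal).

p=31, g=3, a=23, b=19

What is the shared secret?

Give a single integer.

A = 3^23 mod 31  (bits of 23 = 10111)
  bit 0 = 1: r = r^2 * 3 mod 31 = 1^2 * 3 = 1*3 = 3
  bit 1 = 0: r = r^2 mod 31 = 3^2 = 9
  bit 2 = 1: r = r^2 * 3 mod 31 = 9^2 * 3 = 19*3 = 26
  bit 3 = 1: r = r^2 * 3 mod 31 = 26^2 * 3 = 25*3 = 13
  bit 4 = 1: r = r^2 * 3 mod 31 = 13^2 * 3 = 14*3 = 11
  -> A = 11
B = 3^19 mod 31  (bits of 19 = 10011)
  bit 0 = 1: r = r^2 * 3 mod 31 = 1^2 * 3 = 1*3 = 3
  bit 1 = 0: r = r^2 mod 31 = 3^2 = 9
  bit 2 = 0: r = r^2 mod 31 = 9^2 = 19
  bit 3 = 1: r = r^2 * 3 mod 31 = 19^2 * 3 = 20*3 = 29
  bit 4 = 1: r = r^2 * 3 mod 31 = 29^2 * 3 = 4*3 = 12
  -> B = 12
s = B^a = 12^23 mod 31  (bits of 23 = 10111)
  bit 0 = 1: r = r^2 * 12 mod 31 = 1^2 * 12 = 1*12 = 12
  bit 1 = 0: r = r^2 mod 31 = 12^2 = 20
  bit 2 = 1: r = r^2 * 12 mod 31 = 20^2 * 12 = 28*12 = 26
  bit 3 = 1: r = r^2 * 12 mod 31 = 26^2 * 12 = 25*12 = 21
  bit 4 = 1: r = r^2 * 12 mod 31 = 21^2 * 12 = 7*12 = 22
  -> s = B^a = 22

Answer: 22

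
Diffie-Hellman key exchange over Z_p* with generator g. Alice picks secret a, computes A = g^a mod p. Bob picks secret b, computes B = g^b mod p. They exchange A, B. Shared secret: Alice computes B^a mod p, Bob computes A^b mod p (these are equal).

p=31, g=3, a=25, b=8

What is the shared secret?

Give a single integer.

Answer: 5

Derivation:
A = 3^25 mod 31  (bits of 25 = 11001)
  bit 0 = 1: r = r^2 * 3 mod 31 = 1^2 * 3 = 1*3 = 3
  bit 1 = 1: r = r^2 * 3 mod 31 = 3^2 * 3 = 9*3 = 27
  bit 2 = 0: r = r^2 mod 31 = 27^2 = 16
  bit 3 = 0: r = r^2 mod 31 = 16^2 = 8
  bit 4 = 1: r = r^2 * 3 mod 31 = 8^2 * 3 = 2*3 = 6
  -> A = 6
B = 3^8 mod 31  (bits of 8 = 1000)
  bit 0 = 1: r = r^2 * 3 mod 31 = 1^2 * 3 = 1*3 = 3
  bit 1 = 0: r = r^2 mod 31 = 3^2 = 9
  bit 2 = 0: r = r^2 mod 31 = 9^2 = 19
  bit 3 = 0: r = r^2 mod 31 = 19^2 = 20
  -> B = 20
s = B^a = 20^25 mod 31  (bits of 25 = 11001)
  bit 0 = 1: r = r^2 * 20 mod 31 = 1^2 * 20 = 1*20 = 20
  bit 1 = 1: r = r^2 * 20 mod 31 = 20^2 * 20 = 28*20 = 2
  bit 2 = 0: r = r^2 mod 31 = 2^2 = 4
  bit 3 = 0: r = r^2 mod 31 = 4^2 = 16
  bit 4 = 1: r = r^2 * 20 mod 31 = 16^2 * 20 = 8*20 = 5
  -> s = B^a = 5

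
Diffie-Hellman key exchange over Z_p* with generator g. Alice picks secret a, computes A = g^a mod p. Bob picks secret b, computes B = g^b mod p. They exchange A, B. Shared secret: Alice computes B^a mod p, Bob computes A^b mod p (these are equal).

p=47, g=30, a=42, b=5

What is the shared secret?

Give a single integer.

Answer: 25

Derivation:
A = 30^42 mod 47  (bits of 42 = 101010)
  bit 0 = 1: r = r^2 * 30 mod 47 = 1^2 * 30 = 1*30 = 30
  bit 1 = 0: r = r^2 mod 47 = 30^2 = 7
  bit 2 = 1: r = r^2 * 30 mod 47 = 7^2 * 30 = 2*30 = 13
  bit 3 = 0: r = r^2 mod 47 = 13^2 = 28
  bit 4 = 1: r = r^2 * 30 mod 47 = 28^2 * 30 = 32*30 = 20
  bit 5 = 0: r = r^2 mod 47 = 20^2 = 24
  -> A = 24
B = 30^5 mod 47  (bits of 5 = 101)
  bit 0 = 1: r = r^2 * 30 mod 47 = 1^2 * 30 = 1*30 = 30
  bit 1 = 0: r = r^2 mod 47 = 30^2 = 7
  bit 2 = 1: r = r^2 * 30 mod 47 = 7^2 * 30 = 2*30 = 13
  -> B = 13
s = B^a = 13^42 mod 47  (bits of 42 = 101010)
  bit 0 = 1: r = r^2 * 13 mod 47 = 1^2 * 13 = 1*13 = 13
  bit 1 = 0: r = r^2 mod 47 = 13^2 = 28
  bit 2 = 1: r = r^2 * 13 mod 47 = 28^2 * 13 = 32*13 = 40
  bit 3 = 0: r = r^2 mod 47 = 40^2 = 2
  bit 4 = 1: r = r^2 * 13 mod 47 = 2^2 * 13 = 4*13 = 5
  bit 5 = 0: r = r^2 mod 47 = 5^2 = 25
  -> s = B^a = 25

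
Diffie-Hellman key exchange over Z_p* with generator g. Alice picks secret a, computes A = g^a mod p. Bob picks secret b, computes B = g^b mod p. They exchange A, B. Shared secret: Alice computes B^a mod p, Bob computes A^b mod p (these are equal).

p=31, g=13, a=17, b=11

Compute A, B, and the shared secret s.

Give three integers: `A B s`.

A = 13^17 mod 31  (bits of 17 = 10001)
  bit 0 = 1: r = r^2 * 13 mod 31 = 1^2 * 13 = 1*13 = 13
  bit 1 = 0: r = r^2 mod 31 = 13^2 = 14
  bit 2 = 0: r = r^2 mod 31 = 14^2 = 10
  bit 3 = 0: r = r^2 mod 31 = 10^2 = 7
  bit 4 = 1: r = r^2 * 13 mod 31 = 7^2 * 13 = 18*13 = 17
  -> A = 17
B = 13^11 mod 31  (bits of 11 = 1011)
  bit 0 = 1: r = r^2 * 13 mod 31 = 1^2 * 13 = 1*13 = 13
  bit 1 = 0: r = r^2 mod 31 = 13^2 = 14
  bit 2 = 1: r = r^2 * 13 mod 31 = 14^2 * 13 = 10*13 = 6
  bit 3 = 1: r = r^2 * 13 mod 31 = 6^2 * 13 = 5*13 = 3
  -> B = 3
s = B^a = 3^17 mod 31  (bits of 17 = 10001)
  bit 0 = 1: r = r^2 * 3 mod 31 = 1^2 * 3 = 1*3 = 3
  bit 1 = 0: r = r^2 mod 31 = 3^2 = 9
  bit 2 = 0: r = r^2 mod 31 = 9^2 = 19
  bit 3 = 0: r = r^2 mod 31 = 19^2 = 20
  bit 4 = 1: r = r^2 * 3 mod 31 = 20^2 * 3 = 28*3 = 22
  -> s = B^a = 22

Answer: 17 3 22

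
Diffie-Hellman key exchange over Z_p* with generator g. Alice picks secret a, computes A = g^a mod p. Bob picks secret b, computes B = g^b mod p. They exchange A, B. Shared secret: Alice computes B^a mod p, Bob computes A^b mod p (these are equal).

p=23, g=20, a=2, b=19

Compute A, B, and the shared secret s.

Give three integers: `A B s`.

Answer: 9 17 13

Derivation:
A = 20^2 mod 23  (bits of 2 = 10)
  bit 0 = 1: r = r^2 * 20 mod 23 = 1^2 * 20 = 1*20 = 20
  bit 1 = 0: r = r^2 mod 23 = 20^2 = 9
  -> A = 9
B = 20^19 mod 23  (bits of 19 = 10011)
  bit 0 = 1: r = r^2 * 20 mod 23 = 1^2 * 20 = 1*20 = 20
  bit 1 = 0: r = r^2 mod 23 = 20^2 = 9
  bit 2 = 0: r = r^2 mod 23 = 9^2 = 12
  bit 3 = 1: r = r^2 * 20 mod 23 = 12^2 * 20 = 6*20 = 5
  bit 4 = 1: r = r^2 * 20 mod 23 = 5^2 * 20 = 2*20 = 17
  -> B = 17
s = B^a = 17^2 mod 23  (bits of 2 = 10)
  bit 0 = 1: r = r^2 * 17 mod 23 = 1^2 * 17 = 1*17 = 17
  bit 1 = 0: r = r^2 mod 23 = 17^2 = 13
  -> s = B^a = 13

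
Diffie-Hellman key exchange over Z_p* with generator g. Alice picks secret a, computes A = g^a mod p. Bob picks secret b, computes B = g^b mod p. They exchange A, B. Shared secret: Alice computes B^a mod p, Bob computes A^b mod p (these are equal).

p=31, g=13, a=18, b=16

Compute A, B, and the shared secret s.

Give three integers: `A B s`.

Answer: 4 18 4

Derivation:
A = 13^18 mod 31  (bits of 18 = 10010)
  bit 0 = 1: r = r^2 * 13 mod 31 = 1^2 * 13 = 1*13 = 13
  bit 1 = 0: r = r^2 mod 31 = 13^2 = 14
  bit 2 = 0: r = r^2 mod 31 = 14^2 = 10
  bit 3 = 1: r = r^2 * 13 mod 31 = 10^2 * 13 = 7*13 = 29
  bit 4 = 0: r = r^2 mod 31 = 29^2 = 4
  -> A = 4
B = 13^16 mod 31  (bits of 16 = 10000)
  bit 0 = 1: r = r^2 * 13 mod 31 = 1^2 * 13 = 1*13 = 13
  bit 1 = 0: r = r^2 mod 31 = 13^2 = 14
  bit 2 = 0: r = r^2 mod 31 = 14^2 = 10
  bit 3 = 0: r = r^2 mod 31 = 10^2 = 7
  bit 4 = 0: r = r^2 mod 31 = 7^2 = 18
  -> B = 18
s = B^a = 18^18 mod 31  (bits of 18 = 10010)
  bit 0 = 1: r = r^2 * 18 mod 31 = 1^2 * 18 = 1*18 = 18
  bit 1 = 0: r = r^2 mod 31 = 18^2 = 14
  bit 2 = 0: r = r^2 mod 31 = 14^2 = 10
  bit 3 = 1: r = r^2 * 18 mod 31 = 10^2 * 18 = 7*18 = 2
  bit 4 = 0: r = r^2 mod 31 = 2^2 = 4
  -> s = B^a = 4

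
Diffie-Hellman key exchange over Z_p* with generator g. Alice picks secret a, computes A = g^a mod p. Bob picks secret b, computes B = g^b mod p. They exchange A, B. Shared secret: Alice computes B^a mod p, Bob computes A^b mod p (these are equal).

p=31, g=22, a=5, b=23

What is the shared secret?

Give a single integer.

A = 22^5 mod 31  (bits of 5 = 101)
  bit 0 = 1: r = r^2 * 22 mod 31 = 1^2 * 22 = 1*22 = 22
  bit 1 = 0: r = r^2 mod 31 = 22^2 = 19
  bit 2 = 1: r = r^2 * 22 mod 31 = 19^2 * 22 = 20*22 = 6
  -> A = 6
B = 22^23 mod 31  (bits of 23 = 10111)
  bit 0 = 1: r = r^2 * 22 mod 31 = 1^2 * 22 = 1*22 = 22
  bit 1 = 0: r = r^2 mod 31 = 22^2 = 19
  bit 2 = 1: r = r^2 * 22 mod 31 = 19^2 * 22 = 20*22 = 6
  bit 3 = 1: r = r^2 * 22 mod 31 = 6^2 * 22 = 5*22 = 17
  bit 4 = 1: r = r^2 * 22 mod 31 = 17^2 * 22 = 10*22 = 3
  -> B = 3
s = B^a = 3^5 mod 31  (bits of 5 = 101)
  bit 0 = 1: r = r^2 * 3 mod 31 = 1^2 * 3 = 1*3 = 3
  bit 1 = 0: r = r^2 mod 31 = 3^2 = 9
  bit 2 = 1: r = r^2 * 3 mod 31 = 9^2 * 3 = 19*3 = 26
  -> s = B^a = 26

Answer: 26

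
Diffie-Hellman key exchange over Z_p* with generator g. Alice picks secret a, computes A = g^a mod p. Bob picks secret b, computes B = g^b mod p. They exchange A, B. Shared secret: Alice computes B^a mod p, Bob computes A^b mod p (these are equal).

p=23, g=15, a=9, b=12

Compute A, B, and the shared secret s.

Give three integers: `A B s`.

A = 15^9 mod 23  (bits of 9 = 1001)
  bit 0 = 1: r = r^2 * 15 mod 23 = 1^2 * 15 = 1*15 = 15
  bit 1 = 0: r = r^2 mod 23 = 15^2 = 18
  bit 2 = 0: r = r^2 mod 23 = 18^2 = 2
  bit 3 = 1: r = r^2 * 15 mod 23 = 2^2 * 15 = 4*15 = 14
  -> A = 14
B = 15^12 mod 23  (bits of 12 = 1100)
  bit 0 = 1: r = r^2 * 15 mod 23 = 1^2 * 15 = 1*15 = 15
  bit 1 = 1: r = r^2 * 15 mod 23 = 15^2 * 15 = 18*15 = 17
  bit 2 = 0: r = r^2 mod 23 = 17^2 = 13
  bit 3 = 0: r = r^2 mod 23 = 13^2 = 8
  -> B = 8
s = B^a = 8^9 mod 23  (bits of 9 = 1001)
  bit 0 = 1: r = r^2 * 8 mod 23 = 1^2 * 8 = 1*8 = 8
  bit 1 = 0: r = r^2 mod 23 = 8^2 = 18
  bit 2 = 0: r = r^2 mod 23 = 18^2 = 2
  bit 3 = 1: r = r^2 * 8 mod 23 = 2^2 * 8 = 4*8 = 9
  -> s = B^a = 9

Answer: 14 8 9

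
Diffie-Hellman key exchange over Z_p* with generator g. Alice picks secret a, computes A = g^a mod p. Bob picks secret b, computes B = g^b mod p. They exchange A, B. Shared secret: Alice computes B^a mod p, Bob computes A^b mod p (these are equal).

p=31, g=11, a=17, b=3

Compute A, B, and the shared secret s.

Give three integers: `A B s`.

A = 11^17 mod 31  (bits of 17 = 10001)
  bit 0 = 1: r = r^2 * 11 mod 31 = 1^2 * 11 = 1*11 = 11
  bit 1 = 0: r = r^2 mod 31 = 11^2 = 28
  bit 2 = 0: r = r^2 mod 31 = 28^2 = 9
  bit 3 = 0: r = r^2 mod 31 = 9^2 = 19
  bit 4 = 1: r = r^2 * 11 mod 31 = 19^2 * 11 = 20*11 = 3
  -> A = 3
B = 11^3 mod 31  (bits of 3 = 11)
  bit 0 = 1: r = r^2 * 11 mod 31 = 1^2 * 11 = 1*11 = 11
  bit 1 = 1: r = r^2 * 11 mod 31 = 11^2 * 11 = 28*11 = 29
  -> B = 29
s = B^a = 29^17 mod 31  (bits of 17 = 10001)
  bit 0 = 1: r = r^2 * 29 mod 31 = 1^2 * 29 = 1*29 = 29
  bit 1 = 0: r = r^2 mod 31 = 29^2 = 4
  bit 2 = 0: r = r^2 mod 31 = 4^2 = 16
  bit 3 = 0: r = r^2 mod 31 = 16^2 = 8
  bit 4 = 1: r = r^2 * 29 mod 31 = 8^2 * 29 = 2*29 = 27
  -> s = B^a = 27

Answer: 3 29 27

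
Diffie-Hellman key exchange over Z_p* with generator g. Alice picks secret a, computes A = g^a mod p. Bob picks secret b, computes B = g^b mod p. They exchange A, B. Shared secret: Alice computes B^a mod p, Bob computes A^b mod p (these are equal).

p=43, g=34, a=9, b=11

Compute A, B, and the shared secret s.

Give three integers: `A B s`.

Answer: 8 3 32

Derivation:
A = 34^9 mod 43  (bits of 9 = 1001)
  bit 0 = 1: r = r^2 * 34 mod 43 = 1^2 * 34 = 1*34 = 34
  bit 1 = 0: r = r^2 mod 43 = 34^2 = 38
  bit 2 = 0: r = r^2 mod 43 = 38^2 = 25
  bit 3 = 1: r = r^2 * 34 mod 43 = 25^2 * 34 = 23*34 = 8
  -> A = 8
B = 34^11 mod 43  (bits of 11 = 1011)
  bit 0 = 1: r = r^2 * 34 mod 43 = 1^2 * 34 = 1*34 = 34
  bit 1 = 0: r = r^2 mod 43 = 34^2 = 38
  bit 2 = 1: r = r^2 * 34 mod 43 = 38^2 * 34 = 25*34 = 33
  bit 3 = 1: r = r^2 * 34 mod 43 = 33^2 * 34 = 14*34 = 3
  -> B = 3
s = B^a = 3^9 mod 43  (bits of 9 = 1001)
  bit 0 = 1: r = r^2 * 3 mod 43 = 1^2 * 3 = 1*3 = 3
  bit 1 = 0: r = r^2 mod 43 = 3^2 = 9
  bit 2 = 0: r = r^2 mod 43 = 9^2 = 38
  bit 3 = 1: r = r^2 * 3 mod 43 = 38^2 * 3 = 25*3 = 32
  -> s = B^a = 32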